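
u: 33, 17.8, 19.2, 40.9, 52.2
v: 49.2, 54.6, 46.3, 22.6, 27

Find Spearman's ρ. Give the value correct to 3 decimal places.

Rank u: 3, 1, 2, 4, 5
Rank v: 4, 5, 3, 1, 2
d = rank(u) − rank(v): -1, -4, -1, 3, 3; Σd² = 36
ρ = 1 − 6Σd² / [n(n²−1)] = 1 − 6×36 / (5×24) = 1 − 216/120 ≈ -0.800

-0.800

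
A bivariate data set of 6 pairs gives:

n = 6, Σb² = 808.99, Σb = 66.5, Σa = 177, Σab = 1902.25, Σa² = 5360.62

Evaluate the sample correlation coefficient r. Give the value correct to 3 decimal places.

-0.595

r = (nΣab − ΣaΣb) / √[(nΣa² − (Σa)²)(nΣb² − (Σb)²)]
Numerator: 6×1902.25 − 177×66.5 = -357
Denominator: √[(32163.72 − 31329)(4853.94 − 4422.25)] = √[834.72 × 431.69] = 600.2835
r = -357 / 600.2835 ≈ -0.595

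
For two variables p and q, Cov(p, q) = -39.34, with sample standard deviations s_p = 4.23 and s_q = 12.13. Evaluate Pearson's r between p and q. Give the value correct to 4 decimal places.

-0.7667

r = Cov(p,q) / (s_p · s_q) = -39.34 / (4.23 × 12.13)
  = -39.34 / 51.3099 ≈ -0.7667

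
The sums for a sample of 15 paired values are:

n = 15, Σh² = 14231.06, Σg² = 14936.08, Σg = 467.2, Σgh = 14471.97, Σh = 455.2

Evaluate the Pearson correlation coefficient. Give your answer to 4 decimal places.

r = (nΣgh − ΣgΣh) / √[(nΣg² − (Σg)²)(nΣh² − (Σh)²)]
Numerator: 15×14471.97 − 467.2×455.2 = 4410.11
Denominator: √[(224041.2 − 218275.84)(213465.9 − 207207.04)] = √[5765.36 × 6258.86] = 6007.0443
r = 4410.11 / 6007.0443 ≈ 0.7342

0.7342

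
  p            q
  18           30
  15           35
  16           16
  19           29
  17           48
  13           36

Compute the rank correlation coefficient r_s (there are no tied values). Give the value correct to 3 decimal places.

Rank p: 5, 2, 3, 6, 4, 1
Rank q: 3, 4, 1, 2, 6, 5
d = rank(p) − rank(q): 2, -2, 2, 4, -2, -4; Σd² = 48
ρ = 1 − 6Σd² / [n(n²−1)] = 1 − 6×48 / (6×35) = 1 − 288/210 ≈ -0.371

-0.371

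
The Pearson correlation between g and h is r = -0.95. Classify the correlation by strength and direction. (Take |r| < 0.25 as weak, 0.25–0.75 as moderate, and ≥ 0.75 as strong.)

r = -0.95 < 0 so the relationship is negative.
|r| = 0.95, which falls in the strong range.

strong negative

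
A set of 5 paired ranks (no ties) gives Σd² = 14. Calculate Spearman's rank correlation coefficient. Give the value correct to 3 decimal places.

0.300

ρ = 1 − 6Σd² / [n(n²−1)] = 1 − 6×14 / (5×24)
  = 1 − 84/120 = 1 − 0.7000 ≈ 0.300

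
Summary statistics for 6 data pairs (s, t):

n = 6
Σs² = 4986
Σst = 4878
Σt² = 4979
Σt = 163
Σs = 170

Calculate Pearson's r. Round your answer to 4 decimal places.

0.8502

r = (nΣst − ΣsΣt) / √[(nΣs² − (Σs)²)(nΣt² − (Σt)²)]
Numerator: 6×4878 − 170×163 = 1558
Denominator: √[(29916 − 28900)(29874 − 26569)] = √[1016 × 3305] = 1832.4519
r = 1558 / 1832.4519 ≈ 0.8502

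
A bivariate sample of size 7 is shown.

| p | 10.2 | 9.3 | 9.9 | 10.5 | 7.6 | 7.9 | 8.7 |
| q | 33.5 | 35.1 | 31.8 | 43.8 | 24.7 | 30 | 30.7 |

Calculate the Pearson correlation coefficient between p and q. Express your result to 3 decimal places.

0.810

n = 7, Σp = 64.1, Σq = 229.6, Σp² = 594.65, Σq² = 7736.52, Σpq = 2134.66
nΣpq − ΣpΣq = 14942.62 − 14717.36 = 225.26
nΣp² − (Σp)² = 4162.55 − 4108.81 = 53.74; nΣq² − (Σq)² = 54155.64 − 52716.16 = 1439.48
r = 225.26 / √(53.74 × 1439.48) = 225.26 / 278.1324 ≈ 0.810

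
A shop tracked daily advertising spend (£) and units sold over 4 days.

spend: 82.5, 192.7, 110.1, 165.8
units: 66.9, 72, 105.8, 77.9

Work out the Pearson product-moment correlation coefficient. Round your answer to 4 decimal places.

n = 4, Σx = 551.1, Σy = 322.6, Σx² = 83551.19, Σy² = 26921.66, Σxy = 43958.05
nΣxy − ΣxΣy = 175832.2 − 177784.86 = -1952.66
nΣx² − (Σx)² = 334204.76 − 303711.21 = 30493.55; nΣy² − (Σy)² = 107686.64 − 104070.76 = 3615.88
r = -1952.66 / √(30493.55 × 3615.88) = -1952.66 / 10500.5246 ≈ -0.1860

-0.1860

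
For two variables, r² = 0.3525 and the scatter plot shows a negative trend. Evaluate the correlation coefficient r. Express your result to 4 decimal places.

|r| = √0.3525 = 0.5937
The association is negative, so r = −0.5937.

-0.5937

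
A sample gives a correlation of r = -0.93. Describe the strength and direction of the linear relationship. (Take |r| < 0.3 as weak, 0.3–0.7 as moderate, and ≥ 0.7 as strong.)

r = -0.93 < 0 so the relationship is negative.
|r| = 0.93, which falls in the strong range.

strong negative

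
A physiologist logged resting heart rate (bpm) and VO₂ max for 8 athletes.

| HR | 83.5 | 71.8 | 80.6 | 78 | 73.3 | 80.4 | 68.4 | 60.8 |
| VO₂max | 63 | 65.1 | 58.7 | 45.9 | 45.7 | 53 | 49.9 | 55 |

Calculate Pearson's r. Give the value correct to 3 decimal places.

0.171

n = 8, Σx = 596.8, Σy = 436.3, Σx² = 44920.1, Σy² = 24172.01, Σxy = 32614.27
nΣxy − ΣxΣy = 260914.16 − 260383.84 = 530.32
nΣx² − (Σx)² = 359360.8 − 356170.24 = 3190.56; nΣy² − (Σy)² = 193376.08 − 190357.69 = 3018.39
r = 530.32 / √(3190.56 × 3018.39) = 530.32 / 3103.2812 ≈ 0.171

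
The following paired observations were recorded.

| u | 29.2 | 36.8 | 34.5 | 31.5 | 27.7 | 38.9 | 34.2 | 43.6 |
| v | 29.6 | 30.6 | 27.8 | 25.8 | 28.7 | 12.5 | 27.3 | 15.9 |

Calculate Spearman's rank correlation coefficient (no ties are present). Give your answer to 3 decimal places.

-0.500

Rank u: 2, 6, 5, 3, 1, 7, 4, 8
Rank v: 7, 8, 5, 3, 6, 1, 4, 2
d = rank(u) − rank(v): -5, -2, 0, 0, -5, 6, 0, 6; Σd² = 126
ρ = 1 − 6Σd² / [n(n²−1)] = 1 − 6×126 / (8×63) = 1 − 756/504 ≈ -0.500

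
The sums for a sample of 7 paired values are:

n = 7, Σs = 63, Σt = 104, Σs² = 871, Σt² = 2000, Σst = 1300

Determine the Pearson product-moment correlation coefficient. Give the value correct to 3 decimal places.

r = (nΣst − ΣsΣt) / √[(nΣs² − (Σs)²)(nΣt² − (Σt)²)]
Numerator: 7×1300 − 63×104 = 2548
Denominator: √[(6097 − 3969)(14000 − 10816)] = √[2128 × 3184] = 2602.9891
r = 2548 / 2602.9891 ≈ 0.979

0.979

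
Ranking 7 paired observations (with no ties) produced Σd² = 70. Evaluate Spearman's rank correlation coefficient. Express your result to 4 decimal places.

ρ = 1 − 6Σd² / [n(n²−1)] = 1 − 6×70 / (7×48)
  = 1 − 420/336 = 1 − 1.25000 ≈ -0.2500

-0.2500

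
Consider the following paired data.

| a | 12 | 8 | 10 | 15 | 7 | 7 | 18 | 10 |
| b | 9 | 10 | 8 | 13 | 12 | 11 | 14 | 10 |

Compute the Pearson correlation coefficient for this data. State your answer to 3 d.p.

n = 8, Σa = 87, Σb = 87, Σa² = 1055, Σb² = 975, Σab = 976
nΣab − ΣaΣb = 7808 − 7569 = 239
nΣa² − (Σa)² = 8440 − 7569 = 871; nΣb² − (Σb)² = 7800 − 7569 = 231
r = 239 / √(871 × 231) = 239 / 448.5543 ≈ 0.533

0.533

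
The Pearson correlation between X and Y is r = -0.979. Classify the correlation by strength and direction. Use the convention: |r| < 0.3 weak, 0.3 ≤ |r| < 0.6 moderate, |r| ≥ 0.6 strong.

strong negative

r = -0.979 < 0 so the relationship is negative.
|r| = 0.979, which falls in the strong range.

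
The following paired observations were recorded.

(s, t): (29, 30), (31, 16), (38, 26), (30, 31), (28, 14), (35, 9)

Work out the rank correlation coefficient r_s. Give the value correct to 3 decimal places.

-0.143

Rank s: 2, 4, 6, 3, 1, 5
Rank t: 5, 3, 4, 6, 2, 1
d = rank(s) − rank(t): -3, 1, 2, -3, -1, 4; Σd² = 40
ρ = 1 − 6Σd² / [n(n²−1)] = 1 − 6×40 / (6×35) = 1 − 240/210 ≈ -0.143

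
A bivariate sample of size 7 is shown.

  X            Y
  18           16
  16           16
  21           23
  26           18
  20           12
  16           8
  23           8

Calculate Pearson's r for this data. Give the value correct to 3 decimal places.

n = 7, ΣX = 140, ΣY = 101, ΣX² = 2882, ΣY² = 1637, ΣXY = 2047
nΣXY − ΣXΣY = 14329 − 14140 = 189
nΣX² − (ΣX)² = 20174 − 19600 = 574; nΣY² − (ΣY)² = 11459 − 10201 = 1258
r = 189 / √(574 × 1258) = 189 / 849.7600 ≈ 0.222

0.222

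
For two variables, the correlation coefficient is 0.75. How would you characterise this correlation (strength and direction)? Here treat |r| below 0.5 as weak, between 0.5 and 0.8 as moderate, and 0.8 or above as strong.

r = 0.75 > 0 so the relationship is positive.
|r| = 0.75, which falls in the moderate range.

moderate positive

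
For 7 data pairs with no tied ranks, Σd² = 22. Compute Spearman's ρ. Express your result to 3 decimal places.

ρ = 1 − 6Σd² / [n(n²−1)] = 1 − 6×22 / (7×48)
  = 1 − 132/336 = 1 − 0.3929 ≈ 0.607

0.607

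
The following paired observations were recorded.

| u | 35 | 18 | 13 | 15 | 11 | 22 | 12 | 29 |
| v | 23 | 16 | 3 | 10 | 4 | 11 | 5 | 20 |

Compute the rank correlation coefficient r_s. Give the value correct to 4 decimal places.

0.9048

Rank u: 8, 5, 3, 4, 1, 6, 2, 7
Rank v: 8, 6, 1, 4, 2, 5, 3, 7
d = rank(u) − rank(v): 0, -1, 2, 0, -1, 1, -1, 0; Σd² = 8
ρ = 1 − 6Σd² / [n(n²−1)] = 1 − 6×8 / (8×63) = 1 − 48/504 ≈ 0.9048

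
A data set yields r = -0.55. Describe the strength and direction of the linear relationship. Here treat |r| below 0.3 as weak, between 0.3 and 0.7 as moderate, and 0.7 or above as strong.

moderate negative

r = -0.55 < 0 so the relationship is negative.
|r| = 0.55, which falls in the moderate range.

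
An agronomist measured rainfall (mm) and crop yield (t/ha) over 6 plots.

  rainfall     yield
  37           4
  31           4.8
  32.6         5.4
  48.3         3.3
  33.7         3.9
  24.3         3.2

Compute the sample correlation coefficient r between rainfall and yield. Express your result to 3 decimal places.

n = 6, Σx = 206.9, Σy = 24.6, Σx² = 7451.83, Σy² = 104.54, Σxy = 841.42
nΣxy − ΣxΣy = 5048.52 − 5089.74 = -41.22
nΣx² − (Σx)² = 44710.98 − 42807.61 = 1903.37; nΣy² − (Σy)² = 627.24 − 605.16 = 22.08
r = -41.22 / √(1903.37 × 22.08) = -41.22 / 205.0034 ≈ -0.201

-0.201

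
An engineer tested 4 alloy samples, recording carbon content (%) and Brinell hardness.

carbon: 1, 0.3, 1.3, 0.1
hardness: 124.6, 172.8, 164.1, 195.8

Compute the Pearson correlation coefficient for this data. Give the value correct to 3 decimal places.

n = 4, Σx = 2.7, Σy = 657.3, Σx² = 2.79, Σy² = 110651.45, Σxy = 409.35
nΣxy − ΣxΣy = 1637.4 − 1774.71 = -137.31
nΣx² − (Σx)² = 11.16 − 7.29 = 3.87; nΣy² − (Σy)² = 442605.8 − 432043.29 = 10562.51
r = -137.31 / √(3.87 × 10562.51) = -137.31 / 202.1804 ≈ -0.679

-0.679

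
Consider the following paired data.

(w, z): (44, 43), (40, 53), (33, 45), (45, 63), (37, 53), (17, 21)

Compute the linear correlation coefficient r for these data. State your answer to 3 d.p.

n = 6, Σw = 216, Σz = 278, Σw² = 8308, Σz² = 13902, Σwz = 10650
nΣwz − ΣwΣz = 63900 − 60048 = 3852
nΣw² − (Σw)² = 49848 − 46656 = 3192; nΣz² − (Σz)² = 83412 − 77284 = 6128
r = 3852 / √(3192 × 6128) = 3852 / 4422.7340 ≈ 0.871

0.871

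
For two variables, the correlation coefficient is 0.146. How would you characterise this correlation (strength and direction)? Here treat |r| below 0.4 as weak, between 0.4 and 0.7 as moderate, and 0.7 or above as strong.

r = 0.146 > 0 so the relationship is positive.
|r| = 0.146, which falls in the weak range.

weak positive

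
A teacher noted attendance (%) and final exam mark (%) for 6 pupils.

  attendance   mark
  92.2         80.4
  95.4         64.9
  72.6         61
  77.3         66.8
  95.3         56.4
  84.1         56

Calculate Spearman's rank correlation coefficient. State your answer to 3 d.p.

0.029

Rank attendance: 4, 6, 1, 2, 5, 3
Rank mark: 6, 4, 3, 5, 2, 1
d = rank(attendance) − rank(mark): -2, 2, -2, -3, 3, 2; Σd² = 34
ρ = 1 − 6Σd² / [n(n²−1)] = 1 − 6×34 / (6×35) = 1 − 204/210 ≈ 0.029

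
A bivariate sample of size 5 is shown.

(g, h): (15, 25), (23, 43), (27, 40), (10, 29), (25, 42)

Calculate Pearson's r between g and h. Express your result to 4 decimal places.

n = 5, Σg = 100, Σh = 179, Σg² = 2208, Σh² = 6679, Σgh = 3784
nΣgh − ΣgΣh = 18920 − 17900 = 1020
nΣg² − (Σg)² = 11040 − 10000 = 1040; nΣh² − (Σh)² = 33395 − 32041 = 1354
r = 1020 / √(1040 × 1354) = 1020 / 1186.6592 ≈ 0.8596

0.8596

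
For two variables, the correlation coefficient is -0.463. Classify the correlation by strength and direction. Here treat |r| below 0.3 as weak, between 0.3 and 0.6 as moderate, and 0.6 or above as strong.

moderate negative

r = -0.463 < 0 so the relationship is negative.
|r| = 0.463, which falls in the moderate range.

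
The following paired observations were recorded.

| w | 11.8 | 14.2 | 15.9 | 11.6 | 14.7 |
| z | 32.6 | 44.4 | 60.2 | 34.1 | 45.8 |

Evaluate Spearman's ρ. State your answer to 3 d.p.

Rank w: 2, 3, 5, 1, 4
Rank z: 1, 3, 5, 2, 4
d = rank(w) − rank(z): 1, 0, 0, -1, 0; Σd² = 2
ρ = 1 − 6Σd² / [n(n²−1)] = 1 − 6×2 / (5×24) = 1 − 12/120 ≈ 0.900

0.900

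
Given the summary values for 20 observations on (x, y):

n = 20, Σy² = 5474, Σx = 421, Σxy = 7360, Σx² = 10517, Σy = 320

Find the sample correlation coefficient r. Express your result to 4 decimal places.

r = (nΣxy − ΣxΣy) / √[(nΣx² − (Σx)²)(nΣy² − (Σy)²)]
Numerator: 20×7360 − 421×320 = 12480
Denominator: √[(210340 − 177241)(109480 − 102400)] = √[33099 × 7080] = 15308.1978
r = 12480 / 15308.1978 ≈ 0.8152

0.8152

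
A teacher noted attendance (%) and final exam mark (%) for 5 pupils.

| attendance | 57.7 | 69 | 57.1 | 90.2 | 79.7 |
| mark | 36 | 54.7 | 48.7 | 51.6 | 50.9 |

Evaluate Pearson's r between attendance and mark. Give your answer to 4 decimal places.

n = 5, Σx = 353.7, Σy = 241.9, Σx² = 25838.83, Σy² = 11913.15, Σxy = 17343.32
nΣxy − ΣxΣy = 86716.6 − 85560.03 = 1156.57
nΣx² − (Σx)² = 129194.15 − 125103.69 = 4090.46; nΣy² − (Σy)² = 59565.75 − 58515.61 = 1050.14
r = 1156.57 / √(4090.46 × 1050.14) = 1156.57 / 2072.5722 ≈ 0.5580

0.5580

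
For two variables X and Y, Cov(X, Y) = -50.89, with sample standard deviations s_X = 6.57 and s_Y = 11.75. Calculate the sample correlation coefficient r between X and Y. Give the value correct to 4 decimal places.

-0.6592

r = Cov(X,Y) / (s_X · s_Y) = -50.89 / (6.57 × 11.75)
  = -50.89 / 77.1975 ≈ -0.6592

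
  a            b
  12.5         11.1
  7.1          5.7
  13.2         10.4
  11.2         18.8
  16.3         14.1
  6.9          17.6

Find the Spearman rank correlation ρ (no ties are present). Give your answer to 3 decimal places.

Rank a: 4, 2, 5, 3, 6, 1
Rank b: 3, 1, 2, 6, 4, 5
d = rank(a) − rank(b): 1, 1, 3, -3, 2, -4; Σd² = 40
ρ = 1 − 6Σd² / [n(n²−1)] = 1 − 6×40 / (6×35) = 1 − 240/210 ≈ -0.143

-0.143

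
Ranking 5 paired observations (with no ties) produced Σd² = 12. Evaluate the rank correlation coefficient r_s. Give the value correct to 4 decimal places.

0.4000

ρ = 1 − 6Σd² / [n(n²−1)] = 1 − 6×12 / (5×24)
  = 1 − 72/120 = 1 − 0.60000 ≈ 0.4000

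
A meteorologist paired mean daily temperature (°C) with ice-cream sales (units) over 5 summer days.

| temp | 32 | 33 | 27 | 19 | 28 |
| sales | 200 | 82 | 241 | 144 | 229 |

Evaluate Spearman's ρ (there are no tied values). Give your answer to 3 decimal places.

-0.400

Rank temp: 4, 5, 2, 1, 3
Rank sales: 3, 1, 5, 2, 4
d = rank(temp) − rank(sales): 1, 4, -3, -1, -1; Σd² = 28
ρ = 1 − 6Σd² / [n(n²−1)] = 1 − 6×28 / (5×24) = 1 − 168/120 ≈ -0.400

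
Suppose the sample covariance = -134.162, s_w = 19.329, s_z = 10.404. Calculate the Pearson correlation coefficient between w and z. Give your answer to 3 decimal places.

r = Cov(w,z) / (s_w · s_z) = -134.162 / (19.329 × 10.404)
  = -134.162 / 201.0989 ≈ -0.667

-0.667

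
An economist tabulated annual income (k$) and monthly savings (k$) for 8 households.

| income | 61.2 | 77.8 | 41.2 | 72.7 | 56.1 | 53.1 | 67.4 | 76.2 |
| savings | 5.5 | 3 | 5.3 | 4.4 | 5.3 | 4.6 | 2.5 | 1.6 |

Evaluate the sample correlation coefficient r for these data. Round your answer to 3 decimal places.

-0.727

n = 8, Σx = 505.7, Σy = 32.2, Σx² = 33097.03, Σy² = 144.76, Σxy = 1940.25
nΣxy − ΣxΣy = 15522 − 16283.54 = -761.54
nΣx² − (Σx)² = 264776.24 − 255732.49 = 9043.75; nΣy² − (Σy)² = 1158.08 − 1036.84 = 121.24
r = -761.54 / √(9043.75 × 121.24) = -761.54 / 1047.1219 ≈ -0.727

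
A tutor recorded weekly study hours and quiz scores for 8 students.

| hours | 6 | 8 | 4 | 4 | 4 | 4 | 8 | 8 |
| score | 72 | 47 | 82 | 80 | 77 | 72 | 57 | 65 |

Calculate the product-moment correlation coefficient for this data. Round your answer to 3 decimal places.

-0.873

n = 8, Σx = 46, Σy = 552, Σx² = 292, Σy² = 39104, Σxy = 3028
nΣxy − ΣxΣy = 24224 − 25392 = -1168
nΣx² − (Σx)² = 2336 − 2116 = 220; nΣy² − (Σy)² = 312832 − 304704 = 8128
r = -1168 / √(220 × 8128) = -1168 / 1337.2210 ≈ -0.873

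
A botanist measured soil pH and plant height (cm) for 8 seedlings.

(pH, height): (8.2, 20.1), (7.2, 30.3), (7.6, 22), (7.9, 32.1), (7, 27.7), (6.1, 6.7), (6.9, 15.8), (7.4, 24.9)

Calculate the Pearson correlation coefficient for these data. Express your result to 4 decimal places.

n = 8, Σx = 58.3, Σy = 179.6, Σx² = 427.83, Σy² = 4518.34, Σxy = 1331.82
nΣxy − ΣxΣy = 10654.56 − 10470.68 = 183.88
nΣx² − (Σx)² = 3422.64 − 3398.89 = 23.75; nΣy² − (Σy)² = 36146.72 − 32256.16 = 3890.56
r = 183.88 / √(23.75 × 3890.56) = 183.88 / 303.9750 ≈ 0.6049

0.6049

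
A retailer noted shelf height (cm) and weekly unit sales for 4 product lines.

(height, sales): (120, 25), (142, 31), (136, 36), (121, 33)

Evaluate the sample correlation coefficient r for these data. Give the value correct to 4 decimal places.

0.4727

n = 4, Σx = 519, Σy = 125, Σx² = 67701, Σy² = 3971, Σxy = 16291
nΣxy − ΣxΣy = 65164 − 64875 = 289
nΣx² − (Σx)² = 270804 − 269361 = 1443; nΣy² − (Σy)² = 15884 − 15625 = 259
r = 289 / √(1443 × 259) = 289 / 611.3403 ≈ 0.4727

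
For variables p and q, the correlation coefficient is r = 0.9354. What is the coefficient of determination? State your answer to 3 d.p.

r² = (0.9354)² = 0.875

0.875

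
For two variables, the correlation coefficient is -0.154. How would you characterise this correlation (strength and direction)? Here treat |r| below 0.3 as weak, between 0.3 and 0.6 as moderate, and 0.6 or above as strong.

weak negative

r = -0.154 < 0 so the relationship is negative.
|r| = 0.154, which falls in the weak range.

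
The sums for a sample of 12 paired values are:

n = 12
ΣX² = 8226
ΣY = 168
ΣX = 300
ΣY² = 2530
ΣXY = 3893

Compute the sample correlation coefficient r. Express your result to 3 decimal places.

-0.854

r = (nΣXY − ΣXΣY) / √[(nΣX² − (ΣX)²)(nΣY² − (ΣY)²)]
Numerator: 12×3893 − 300×168 = -3684
Denominator: √[(98712 − 90000)(30360 − 28224)] = √[8712 × 2136] = 4313.7955
r = -3684 / 4313.7955 ≈ -0.854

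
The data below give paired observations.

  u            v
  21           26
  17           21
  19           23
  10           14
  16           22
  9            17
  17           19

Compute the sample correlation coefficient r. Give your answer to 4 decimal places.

0.9062

n = 7, Σu = 109, Σv = 142, Σu² = 1817, Σv² = 2976, Σuv = 2308
nΣuv − ΣuΣv = 16156 − 15478 = 678
nΣu² − (Σu)² = 12719 − 11881 = 838; nΣv² − (Σv)² = 20832 − 20164 = 668
r = 678 / √(838 × 668) = 678 / 748.1871 ≈ 0.9062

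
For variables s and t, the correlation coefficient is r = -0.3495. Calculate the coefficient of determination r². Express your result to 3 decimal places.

0.122

r² = (-0.3495)² = 0.122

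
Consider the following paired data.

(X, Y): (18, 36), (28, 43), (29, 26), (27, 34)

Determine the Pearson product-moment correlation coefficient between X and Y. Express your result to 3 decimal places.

-0.193

n = 4, ΣX = 102, ΣY = 139, ΣX² = 2678, ΣY² = 4977, ΣXY = 3524
nΣXY − ΣXΣY = 14096 − 14178 = -82
nΣX² − (ΣX)² = 10712 − 10404 = 308; nΣY² − (ΣY)² = 19908 − 19321 = 587
r = -82 / √(308 × 587) = -82 / 425.2011 ≈ -0.193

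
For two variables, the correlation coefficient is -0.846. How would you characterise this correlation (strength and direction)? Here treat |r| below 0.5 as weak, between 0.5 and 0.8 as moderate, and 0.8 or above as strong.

r = -0.846 < 0 so the relationship is negative.
|r| = 0.846, which falls in the strong range.

strong negative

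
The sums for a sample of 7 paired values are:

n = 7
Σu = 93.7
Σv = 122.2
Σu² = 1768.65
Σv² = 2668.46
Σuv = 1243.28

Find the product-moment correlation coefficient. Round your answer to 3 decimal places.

-0.748

r = (nΣuv − ΣuΣv) / √[(nΣu² − (Σu)²)(nΣv² − (Σv)²)]
Numerator: 7×1243.28 − 93.7×122.2 = -2747.18
Denominator: √[(12380.55 − 8779.69)(18679.22 − 14932.84)] = √[3600.86 × 3746.38] = 3672.8994
r = -2747.18 / 3672.8994 ≈ -0.748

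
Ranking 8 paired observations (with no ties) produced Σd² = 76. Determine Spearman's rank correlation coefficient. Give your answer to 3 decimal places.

ρ = 1 − 6Σd² / [n(n²−1)] = 1 − 6×76 / (8×63)
  = 1 − 456/504 = 1 − 0.9048 ≈ 0.095

0.095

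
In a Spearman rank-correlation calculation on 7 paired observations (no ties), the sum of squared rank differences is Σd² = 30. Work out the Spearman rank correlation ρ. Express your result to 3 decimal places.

ρ = 1 − 6Σd² / [n(n²−1)] = 1 − 6×30 / (7×48)
  = 1 − 180/336 = 1 − 0.5357 ≈ 0.464

0.464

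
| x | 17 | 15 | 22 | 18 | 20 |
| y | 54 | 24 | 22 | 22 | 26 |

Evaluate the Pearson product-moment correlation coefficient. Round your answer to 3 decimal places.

-0.304

n = 5, Σx = 92, Σy = 148, Σx² = 1722, Σy² = 5136, Σxy = 2678
nΣxy − ΣxΣy = 13390 − 13616 = -226
nΣx² − (Σx)² = 8610 − 8464 = 146; nΣy² − (Σy)² = 25680 − 21904 = 3776
r = -226 / √(146 × 3776) = -226 / 742.4931 ≈ -0.304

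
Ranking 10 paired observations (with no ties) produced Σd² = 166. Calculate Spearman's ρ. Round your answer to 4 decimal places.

ρ = 1 − 6Σd² / [n(n²−1)] = 1 − 6×166 / (10×99)
  = 1 − 996/990 = 1 − 1.00606 ≈ -0.0061

-0.0061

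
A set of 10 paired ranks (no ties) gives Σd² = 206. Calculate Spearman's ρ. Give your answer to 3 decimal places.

ρ = 1 − 6Σd² / [n(n²−1)] = 1 − 6×206 / (10×99)
  = 1 − 1236/990 = 1 − 1.2485 ≈ -0.248

-0.248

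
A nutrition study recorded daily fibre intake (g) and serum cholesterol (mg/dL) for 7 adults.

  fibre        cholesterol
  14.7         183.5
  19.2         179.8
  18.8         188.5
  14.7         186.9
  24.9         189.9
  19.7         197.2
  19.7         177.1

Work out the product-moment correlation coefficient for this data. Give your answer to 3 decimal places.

0.213

n = 7, Σx = 131.7, Σy = 1302.9, Σx² = 2550.45, Σy² = 242778.41, Σxy = 24543.06
nΣxy − ΣxΣy = 171801.42 − 171591.93 = 209.49
nΣx² − (Σx)² = 17853.15 − 17344.89 = 508.26; nΣy² − (Σy)² = 1699448.87 − 1697548.41 = 1900.46
r = 209.49 / √(508.26 × 1900.46) = 209.49 / 982.8163 ≈ 0.213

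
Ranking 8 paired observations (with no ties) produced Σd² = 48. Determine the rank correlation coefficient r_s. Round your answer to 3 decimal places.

ρ = 1 − 6Σd² / [n(n²−1)] = 1 − 6×48 / (8×63)
  = 1 − 288/504 = 1 − 0.5714 ≈ 0.429

0.429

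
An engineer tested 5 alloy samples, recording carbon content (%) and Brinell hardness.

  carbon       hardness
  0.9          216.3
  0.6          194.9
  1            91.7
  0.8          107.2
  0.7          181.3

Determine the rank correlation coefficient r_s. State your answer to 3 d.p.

-0.400

Rank carbon: 4, 1, 5, 3, 2
Rank hardness: 5, 4, 1, 2, 3
d = rank(carbon) − rank(hardness): -1, -3, 4, 1, -1; Σd² = 28
ρ = 1 − 6Σd² / [n(n²−1)] = 1 − 6×28 / (5×24) = 1 − 168/120 ≈ -0.400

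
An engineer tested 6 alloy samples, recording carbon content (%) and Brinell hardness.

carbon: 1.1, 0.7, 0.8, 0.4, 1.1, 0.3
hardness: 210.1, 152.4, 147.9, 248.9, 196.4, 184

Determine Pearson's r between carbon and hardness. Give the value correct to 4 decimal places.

-0.1387

n = 6, Σx = 4.4, Σy = 1139.7, Σx² = 3.8, Σy² = 223622.35, Σxy = 826.91
nΣxy − ΣxΣy = 4961.46 − 5014.68 = -53.22
nΣx² − (Σx)² = 22.8 − 19.36 = 3.44; nΣy² − (Σy)² = 1341734.1 − 1298916.09 = 42818.01
r = -53.22 / √(3.44 × 42818.01) = -53.22 / 383.7889 ≈ -0.1387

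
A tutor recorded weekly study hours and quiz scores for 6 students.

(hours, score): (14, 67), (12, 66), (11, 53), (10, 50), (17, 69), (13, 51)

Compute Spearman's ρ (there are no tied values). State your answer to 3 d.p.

Rank hours: 5, 3, 2, 1, 6, 4
Rank score: 5, 4, 3, 1, 6, 2
d = rank(hours) − rank(score): 0, -1, -1, 0, 0, 2; Σd² = 6
ρ = 1 − 6Σd² / [n(n²−1)] = 1 − 6×6 / (6×35) = 1 − 36/210 ≈ 0.829

0.829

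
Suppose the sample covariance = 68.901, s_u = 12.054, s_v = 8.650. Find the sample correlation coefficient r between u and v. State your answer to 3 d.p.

r = Cov(u,v) / (s_u · s_v) = 68.901 / (12.054 × 8.650)
  = 68.901 / 104.2671 ≈ 0.661

0.661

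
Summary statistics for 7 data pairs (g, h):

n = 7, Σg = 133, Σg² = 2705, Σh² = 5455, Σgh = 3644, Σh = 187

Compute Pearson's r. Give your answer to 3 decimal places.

0.318

r = (nΣgh − ΣgΣh) / √[(nΣg² − (Σg)²)(nΣh² − (Σh)²)]
Numerator: 7×3644 − 133×187 = 637
Denominator: √[(18935 − 17689)(38185 − 34969)] = √[1246 × 3216] = 2001.7832
r = 637 / 2001.7832 ≈ 0.318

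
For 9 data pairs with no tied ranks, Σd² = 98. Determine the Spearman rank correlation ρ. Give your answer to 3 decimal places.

0.183

ρ = 1 − 6Σd² / [n(n²−1)] = 1 − 6×98 / (9×80)
  = 1 − 588/720 = 1 − 0.8167 ≈ 0.183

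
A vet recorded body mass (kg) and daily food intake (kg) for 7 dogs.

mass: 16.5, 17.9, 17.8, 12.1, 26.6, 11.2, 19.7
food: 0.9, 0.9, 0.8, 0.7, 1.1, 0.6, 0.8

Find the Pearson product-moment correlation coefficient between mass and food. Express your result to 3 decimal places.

n = 7, Σx = 121.8, Σy = 5.8, Σx² = 2277, Σy² = 4.96, Σxy = 105.41
nΣxy − ΣxΣy = 737.87 − 706.44 = 31.43
nΣx² − (Σx)² = 15939 − 14835.24 = 1103.76; nΣy² − (Σy)² = 34.72 − 33.64 = 1.08
r = 31.43 / √(1103.76 × 1.08) = 31.43 / 34.5262 ≈ 0.910

0.910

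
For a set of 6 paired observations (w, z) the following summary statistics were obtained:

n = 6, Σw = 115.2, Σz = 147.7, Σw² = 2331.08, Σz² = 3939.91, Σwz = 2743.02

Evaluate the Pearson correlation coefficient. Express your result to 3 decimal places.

r = (nΣwz − ΣwΣz) / √[(nΣw² − (Σw)²)(nΣz² − (Σz)²)]
Numerator: 6×2743.02 − 115.2×147.7 = -556.92
Denominator: √[(13986.48 − 13271.04)(23639.46 − 21815.29)] = √[715.44 × 1824.17] = 1142.4028
r = -556.92 / 1142.4028 ≈ -0.487

-0.487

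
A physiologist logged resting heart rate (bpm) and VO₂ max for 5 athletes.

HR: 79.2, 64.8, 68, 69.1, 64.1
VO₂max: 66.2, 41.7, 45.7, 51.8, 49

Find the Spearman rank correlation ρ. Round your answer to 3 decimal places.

0.700

Rank HR: 5, 2, 3, 4, 1
Rank VO₂max: 5, 1, 2, 4, 3
d = rank(HR) − rank(VO₂max): 0, 1, 1, 0, -2; Σd² = 6
ρ = 1 − 6Σd² / [n(n²−1)] = 1 − 6×6 / (5×24) = 1 − 36/120 ≈ 0.700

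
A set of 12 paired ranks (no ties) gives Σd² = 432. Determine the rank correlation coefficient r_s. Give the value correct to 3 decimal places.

-0.510

ρ = 1 − 6Σd² / [n(n²−1)] = 1 − 6×432 / (12×143)
  = 1 − 2592/1716 = 1 − 1.5105 ≈ -0.510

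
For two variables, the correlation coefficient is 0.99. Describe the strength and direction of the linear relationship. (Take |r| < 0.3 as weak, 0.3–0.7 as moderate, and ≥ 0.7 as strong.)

strong positive

r = 0.99 > 0 so the relationship is positive.
|r| = 0.99, which falls in the strong range.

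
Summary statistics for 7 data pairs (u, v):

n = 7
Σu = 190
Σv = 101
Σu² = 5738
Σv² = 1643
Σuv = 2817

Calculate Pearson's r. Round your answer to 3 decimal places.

r = (nΣuv − ΣuΣv) / √[(nΣu² − (Σu)²)(nΣv² − (Σv)²)]
Numerator: 7×2817 − 190×101 = 529
Denominator: √[(40166 − 36100)(11501 − 10201)] = √[4066 × 1300] = 2299.0868
r = 529 / 2299.0868 ≈ 0.230

0.230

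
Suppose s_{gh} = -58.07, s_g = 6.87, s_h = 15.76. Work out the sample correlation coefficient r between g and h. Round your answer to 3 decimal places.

-0.536

r = Cov(g,h) / (s_g · s_h) = -58.07 / (6.87 × 15.76)
  = -58.07 / 108.2712 ≈ -0.536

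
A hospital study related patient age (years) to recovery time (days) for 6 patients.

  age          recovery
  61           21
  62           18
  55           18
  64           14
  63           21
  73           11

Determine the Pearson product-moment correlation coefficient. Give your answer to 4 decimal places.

n = 6, Σx = 378, Σy = 103, Σx² = 23984, Σy² = 1847, Σxy = 6409
nΣxy − ΣxΣy = 38454 − 38934 = -480
nΣx² − (Σx)² = 143904 − 142884 = 1020; nΣy² − (Σy)² = 11082 − 10609 = 473
r = -480 / √(1020 × 473) = -480 / 694.5934 ≈ -0.6911

-0.6911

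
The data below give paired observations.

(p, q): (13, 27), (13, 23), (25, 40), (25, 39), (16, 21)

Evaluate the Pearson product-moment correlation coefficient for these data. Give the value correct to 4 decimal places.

0.9138

n = 5, Σp = 92, Σq = 150, Σp² = 1844, Σq² = 4820, Σpq = 2961
nΣpq − ΣpΣq = 14805 − 13800 = 1005
nΣp² − (Σp)² = 9220 − 8464 = 756; nΣq² − (Σq)² = 24100 − 22500 = 1600
r = 1005 / √(756 × 1600) = 1005 / 1099.8182 ≈ 0.9138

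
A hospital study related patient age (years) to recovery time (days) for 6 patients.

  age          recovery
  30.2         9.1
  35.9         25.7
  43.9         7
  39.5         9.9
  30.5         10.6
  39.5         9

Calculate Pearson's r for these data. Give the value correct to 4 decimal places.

n = 6, Σx = 219.5, Σy = 71.3, Σx² = 8178.81, Σy² = 1083.67, Σxy = 2574.6
nΣxy − ΣxΣy = 15447.6 − 15650.35 = -202.75
nΣx² − (Σx)² = 49072.86 − 48180.25 = 892.61; nΣy² − (Σy)² = 6502.02 − 5083.69 = 1418.33
r = -202.75 / √(892.61 × 1418.33) = -202.75 / 1125.1736 ≈ -0.1802

-0.1802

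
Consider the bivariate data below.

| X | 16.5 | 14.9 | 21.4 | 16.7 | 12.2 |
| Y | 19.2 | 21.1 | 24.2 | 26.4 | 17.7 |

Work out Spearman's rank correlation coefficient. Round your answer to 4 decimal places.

Rank X: 3, 2, 5, 4, 1
Rank Y: 2, 3, 4, 5, 1
d = rank(X) − rank(Y): 1, -1, 1, -1, 0; Σd² = 4
ρ = 1 − 6Σd² / [n(n²−1)] = 1 − 6×4 / (5×24) = 1 − 24/120 ≈ 0.8000

0.8000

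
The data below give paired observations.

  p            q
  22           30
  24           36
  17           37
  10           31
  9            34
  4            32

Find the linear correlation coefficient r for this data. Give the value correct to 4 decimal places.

0.2732

n = 6, Σp = 86, Σq = 200, Σp² = 1546, Σq² = 6706, Σpq = 2897
nΣpq − ΣpΣq = 17382 − 17200 = 182
nΣp² − (Σp)² = 9276 − 7396 = 1880; nΣq² − (Σq)² = 40236 − 40000 = 236
r = 182 / √(1880 × 236) = 182 / 666.0931 ≈ 0.2732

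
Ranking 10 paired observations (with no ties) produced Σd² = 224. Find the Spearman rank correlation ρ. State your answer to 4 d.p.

-0.3576

ρ = 1 − 6Σd² / [n(n²−1)] = 1 − 6×224 / (10×99)
  = 1 − 1344/990 = 1 − 1.35758 ≈ -0.3576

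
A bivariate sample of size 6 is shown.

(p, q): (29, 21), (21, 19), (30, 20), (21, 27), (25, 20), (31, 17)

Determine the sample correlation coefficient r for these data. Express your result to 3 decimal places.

-0.561

n = 6, Σp = 157, Σq = 124, Σp² = 4209, Σq² = 2620, Σpq = 3202
nΣpq − ΣpΣq = 19212 − 19468 = -256
nΣp² − (Σp)² = 25254 − 24649 = 605; nΣq² − (Σq)² = 15720 − 15376 = 344
r = -256 / √(605 × 344) = -256 / 456.2017 ≈ -0.561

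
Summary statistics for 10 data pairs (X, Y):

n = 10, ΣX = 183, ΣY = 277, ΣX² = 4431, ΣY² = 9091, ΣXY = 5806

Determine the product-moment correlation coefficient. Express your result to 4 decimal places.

r = (nΣXY − ΣXΣY) / √[(nΣX² − (ΣX)²)(nΣY² − (ΣY)²)]
Numerator: 10×5806 − 183×277 = 7369
Denominator: √[(44310 − 33489)(90910 − 76729)] = √[10821 × 14181] = 12387.5987
r = 7369 / 12387.5987 ≈ 0.5949

0.5949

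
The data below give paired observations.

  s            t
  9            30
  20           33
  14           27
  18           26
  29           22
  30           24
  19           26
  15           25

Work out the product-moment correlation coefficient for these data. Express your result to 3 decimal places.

-0.557

n = 8, Σs = 154, Σt = 213, Σs² = 3328, Σt² = 5755, Σst = 4003
nΣst − ΣsΣt = 32024 − 32802 = -778
nΣs² − (Σs)² = 26624 − 23716 = 2908; nΣt² − (Σt)² = 46040 − 45369 = 671
r = -778 / √(2908 × 671) = -778 / 1396.8779 ≈ -0.557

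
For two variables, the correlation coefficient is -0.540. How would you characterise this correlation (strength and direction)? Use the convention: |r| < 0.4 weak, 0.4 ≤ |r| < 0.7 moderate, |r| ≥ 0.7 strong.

moderate negative

r = -0.540 < 0 so the relationship is negative.
|r| = 0.540, which falls in the moderate range.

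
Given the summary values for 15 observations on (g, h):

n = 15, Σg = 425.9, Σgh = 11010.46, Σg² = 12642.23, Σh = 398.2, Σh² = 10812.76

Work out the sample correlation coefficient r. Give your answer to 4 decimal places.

r = (nΣgh − ΣgΣh) / √[(nΣg² − (Σg)²)(nΣh² − (Σh)²)]
Numerator: 15×11010.46 − 425.9×398.2 = -4436.48
Denominator: √[(189633.45 − 181390.81)(162191.4 − 158563.24)] = √[8242.64 × 3628.16] = 5468.6028
r = -4436.48 / 5468.6028 ≈ -0.8113

-0.8113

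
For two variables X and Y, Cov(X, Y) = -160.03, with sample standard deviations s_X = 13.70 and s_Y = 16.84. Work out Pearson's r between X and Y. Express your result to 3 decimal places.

-0.694

r = Cov(X,Y) / (s_X · s_Y) = -160.03 / (13.70 × 16.84)
  = -160.03 / 230.7080 ≈ -0.694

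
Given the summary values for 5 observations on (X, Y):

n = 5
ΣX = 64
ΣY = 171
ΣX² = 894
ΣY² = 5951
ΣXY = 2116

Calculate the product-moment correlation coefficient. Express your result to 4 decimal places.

r = (nΣXY − ΣXΣY) / √[(nΣX² − (ΣX)²)(nΣY² − (ΣY)²)]
Numerator: 5×2116 − 64×171 = -364
Denominator: √[(4470 − 4096)(29755 − 29241)] = √[374 × 514] = 438.4473
r = -364 / 438.4473 ≈ -0.8302

-0.8302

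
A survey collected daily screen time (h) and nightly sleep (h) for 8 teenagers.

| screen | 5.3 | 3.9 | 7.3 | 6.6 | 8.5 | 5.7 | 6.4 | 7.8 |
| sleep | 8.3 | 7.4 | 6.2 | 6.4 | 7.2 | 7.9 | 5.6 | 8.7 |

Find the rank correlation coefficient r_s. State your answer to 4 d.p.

Rank screen: 2, 1, 6, 5, 8, 3, 4, 7
Rank sleep: 7, 5, 2, 3, 4, 6, 1, 8
d = rank(screen) − rank(sleep): -5, -4, 4, 2, 4, -3, 3, -1; Σd² = 96
ρ = 1 − 6Σd² / [n(n²−1)] = 1 − 6×96 / (8×63) = 1 − 576/504 ≈ -0.1429

-0.1429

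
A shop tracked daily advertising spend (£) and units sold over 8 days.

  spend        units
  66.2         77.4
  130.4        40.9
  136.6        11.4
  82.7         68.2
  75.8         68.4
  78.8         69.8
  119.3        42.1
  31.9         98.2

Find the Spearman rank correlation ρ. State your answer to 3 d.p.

Rank spend: 2, 7, 8, 5, 3, 4, 6, 1
Rank units: 7, 2, 1, 4, 5, 6, 3, 8
d = rank(spend) − rank(units): -5, 5, 7, 1, -2, -2, 3, -7; Σd² = 166
ρ = 1 − 6Σd² / [n(n²−1)] = 1 − 6×166 / (8×63) = 1 − 996/504 ≈ -0.976

-0.976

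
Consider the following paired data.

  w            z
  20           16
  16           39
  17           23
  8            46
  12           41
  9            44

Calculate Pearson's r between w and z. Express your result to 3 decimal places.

n = 6, Σw = 82, Σz = 209, Σw² = 1234, Σz² = 8039, Σwz = 2591
nΣwz − ΣwΣz = 15546 − 17138 = -1592
nΣw² − (Σw)² = 7404 − 6724 = 680; nΣz² − (Σz)² = 48234 − 43681 = 4553
r = -1592 / √(680 × 4553) = -1592 / 1759.5568 ≈ -0.905

-0.905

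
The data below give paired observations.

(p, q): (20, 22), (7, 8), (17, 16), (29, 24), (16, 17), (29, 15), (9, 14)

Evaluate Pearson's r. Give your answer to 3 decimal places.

n = 7, Σp = 127, Σq = 116, Σp² = 2757, Σq² = 2090, Σpq = 2297
nΣpq − ΣpΣq = 16079 − 14732 = 1347
nΣp² − (Σp)² = 19299 − 16129 = 3170; nΣq² − (Σq)² = 14630 − 13456 = 1174
r = 1347 / √(3170 × 1174) = 1347 / 1929.1397 ≈ 0.698

0.698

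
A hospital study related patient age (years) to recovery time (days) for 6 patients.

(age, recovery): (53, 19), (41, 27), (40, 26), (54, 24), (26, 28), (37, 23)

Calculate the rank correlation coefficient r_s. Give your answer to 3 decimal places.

-0.486

Rank age: 5, 4, 3, 6, 1, 2
Rank recovery: 1, 5, 4, 3, 6, 2
d = rank(age) − rank(recovery): 4, -1, -1, 3, -5, 0; Σd² = 52
ρ = 1 − 6Σd² / [n(n²−1)] = 1 − 6×52 / (6×35) = 1 − 312/210 ≈ -0.486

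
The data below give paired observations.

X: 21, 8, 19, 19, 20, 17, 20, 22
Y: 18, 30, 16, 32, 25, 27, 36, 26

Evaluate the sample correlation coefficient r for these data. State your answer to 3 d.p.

-0.248

n = 8, ΣX = 146, ΣY = 210, ΣX² = 2800, ΣY² = 5830, ΣXY = 3781
nΣXY − ΣXΣY = 30248 − 30660 = -412
nΣX² − (ΣX)² = 22400 − 21316 = 1084; nΣY² − (ΣY)² = 46640 − 44100 = 2540
r = -412 / √(1084 × 2540) = -412 / 1659.3252 ≈ -0.248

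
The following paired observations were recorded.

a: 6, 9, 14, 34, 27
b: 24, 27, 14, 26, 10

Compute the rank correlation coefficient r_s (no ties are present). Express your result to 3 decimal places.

Rank a: 1, 2, 3, 5, 4
Rank b: 3, 5, 2, 4, 1
d = rank(a) − rank(b): -2, -3, 1, 1, 3; Σd² = 24
ρ = 1 − 6Σd² / [n(n²−1)] = 1 − 6×24 / (5×24) = 1 − 144/120 ≈ -0.200

-0.200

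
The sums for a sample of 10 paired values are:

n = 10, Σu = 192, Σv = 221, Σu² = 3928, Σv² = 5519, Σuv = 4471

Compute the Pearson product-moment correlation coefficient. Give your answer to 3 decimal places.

r = (nΣuv − ΣuΣv) / √[(nΣu² − (Σu)²)(nΣv² − (Σv)²)]
Numerator: 10×4471 − 192×221 = 2278
Denominator: √[(39280 − 36864)(55190 − 48841)] = √[2416 × 6349] = 3916.5270
r = 2278 / 3916.5270 ≈ 0.582

0.582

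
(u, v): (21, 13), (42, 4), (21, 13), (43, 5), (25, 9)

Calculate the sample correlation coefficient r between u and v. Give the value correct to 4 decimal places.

-0.9631

n = 5, Σu = 152, Σv = 44, Σu² = 5120, Σv² = 460, Σuv = 1154
nΣuv − ΣuΣv = 5770 − 6688 = -918
nΣu² − (Σu)² = 25600 − 23104 = 2496; nΣv² − (Σv)² = 2300 − 1936 = 364
r = -918 / √(2496 × 364) = -918 / 953.1757 ≈ -0.9631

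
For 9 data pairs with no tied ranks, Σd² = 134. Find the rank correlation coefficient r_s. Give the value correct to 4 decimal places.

-0.1167

ρ = 1 − 6Σd² / [n(n²−1)] = 1 − 6×134 / (9×80)
  = 1 − 804/720 = 1 − 1.11667 ≈ -0.1167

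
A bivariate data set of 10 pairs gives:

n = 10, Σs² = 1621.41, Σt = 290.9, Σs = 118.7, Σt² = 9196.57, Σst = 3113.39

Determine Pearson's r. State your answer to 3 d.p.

r = (nΣst − ΣsΣt) / √[(nΣs² − (Σs)²)(nΣt² − (Σt)²)]
Numerator: 10×3113.39 − 118.7×290.9 = -3395.93
Denominator: √[(16214.1 − 14089.69)(91965.7 − 84622.81)] = √[2124.41 × 7342.89] = 3949.5960
r = -3395.93 / 3949.5960 ≈ -0.860

-0.860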